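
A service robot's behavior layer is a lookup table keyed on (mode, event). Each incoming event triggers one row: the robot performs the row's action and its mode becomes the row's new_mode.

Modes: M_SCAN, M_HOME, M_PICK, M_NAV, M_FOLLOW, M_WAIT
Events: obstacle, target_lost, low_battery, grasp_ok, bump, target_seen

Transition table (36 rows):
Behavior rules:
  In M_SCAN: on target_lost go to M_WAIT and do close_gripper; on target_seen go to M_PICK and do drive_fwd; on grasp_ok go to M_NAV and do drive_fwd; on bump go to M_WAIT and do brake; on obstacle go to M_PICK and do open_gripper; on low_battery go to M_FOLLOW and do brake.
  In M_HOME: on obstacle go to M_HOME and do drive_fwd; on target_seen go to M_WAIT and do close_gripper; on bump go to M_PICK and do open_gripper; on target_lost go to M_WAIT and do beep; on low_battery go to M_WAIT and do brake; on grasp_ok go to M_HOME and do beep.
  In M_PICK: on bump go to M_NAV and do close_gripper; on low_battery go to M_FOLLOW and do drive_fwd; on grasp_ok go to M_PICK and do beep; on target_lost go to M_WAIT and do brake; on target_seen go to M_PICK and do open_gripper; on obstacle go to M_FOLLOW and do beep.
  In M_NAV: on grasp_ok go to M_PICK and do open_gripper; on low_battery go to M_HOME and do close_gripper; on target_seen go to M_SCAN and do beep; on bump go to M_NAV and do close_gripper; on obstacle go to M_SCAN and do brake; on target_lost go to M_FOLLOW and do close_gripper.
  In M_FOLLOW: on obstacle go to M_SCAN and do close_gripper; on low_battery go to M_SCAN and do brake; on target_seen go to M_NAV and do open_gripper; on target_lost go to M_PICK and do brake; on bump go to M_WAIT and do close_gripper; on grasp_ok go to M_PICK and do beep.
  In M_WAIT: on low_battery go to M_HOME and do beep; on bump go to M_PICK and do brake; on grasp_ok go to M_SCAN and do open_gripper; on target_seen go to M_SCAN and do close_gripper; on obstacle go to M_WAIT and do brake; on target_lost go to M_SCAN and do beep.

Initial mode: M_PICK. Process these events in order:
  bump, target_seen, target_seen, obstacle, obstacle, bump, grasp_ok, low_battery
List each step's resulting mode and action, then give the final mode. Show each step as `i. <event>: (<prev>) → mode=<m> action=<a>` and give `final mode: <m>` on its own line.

final mode: M_FOLLOW

1. bump: (M_PICK) → mode=M_NAV action=close_gripper
2. target_seen: (M_NAV) → mode=M_SCAN action=beep
3. target_seen: (M_SCAN) → mode=M_PICK action=drive_fwd
4. obstacle: (M_PICK) → mode=M_FOLLOW action=beep
5. obstacle: (M_FOLLOW) → mode=M_SCAN action=close_gripper
6. bump: (M_SCAN) → mode=M_WAIT action=brake
7. grasp_ok: (M_WAIT) → mode=M_SCAN action=open_gripper
8. low_battery: (M_SCAN) → mode=M_FOLLOW action=brake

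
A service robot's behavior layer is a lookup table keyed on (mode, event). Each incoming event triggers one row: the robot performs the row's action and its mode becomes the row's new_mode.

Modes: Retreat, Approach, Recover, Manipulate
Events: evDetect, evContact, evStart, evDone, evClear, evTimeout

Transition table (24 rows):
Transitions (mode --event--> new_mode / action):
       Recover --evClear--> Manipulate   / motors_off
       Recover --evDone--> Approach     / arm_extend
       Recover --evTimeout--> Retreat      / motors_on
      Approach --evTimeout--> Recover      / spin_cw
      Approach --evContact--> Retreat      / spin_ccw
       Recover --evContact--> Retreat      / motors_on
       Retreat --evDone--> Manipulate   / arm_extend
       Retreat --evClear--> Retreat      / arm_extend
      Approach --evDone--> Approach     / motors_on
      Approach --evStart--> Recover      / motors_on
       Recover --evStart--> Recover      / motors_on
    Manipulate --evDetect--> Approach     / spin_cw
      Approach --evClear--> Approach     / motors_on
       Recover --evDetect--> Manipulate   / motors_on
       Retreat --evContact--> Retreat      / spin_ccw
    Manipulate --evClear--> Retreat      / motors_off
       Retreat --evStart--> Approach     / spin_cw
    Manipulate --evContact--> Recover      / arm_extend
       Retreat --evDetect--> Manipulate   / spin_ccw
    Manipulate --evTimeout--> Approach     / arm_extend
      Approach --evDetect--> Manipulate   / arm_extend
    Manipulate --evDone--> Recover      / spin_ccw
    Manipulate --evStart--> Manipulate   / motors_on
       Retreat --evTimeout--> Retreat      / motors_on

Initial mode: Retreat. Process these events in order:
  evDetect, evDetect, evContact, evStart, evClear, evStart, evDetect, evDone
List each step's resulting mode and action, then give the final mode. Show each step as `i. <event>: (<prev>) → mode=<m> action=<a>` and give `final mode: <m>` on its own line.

1. evDetect: (Retreat) → mode=Manipulate action=spin_ccw
2. evDetect: (Manipulate) → mode=Approach action=spin_cw
3. evContact: (Approach) → mode=Retreat action=spin_ccw
4. evStart: (Retreat) → mode=Approach action=spin_cw
5. evClear: (Approach) → mode=Approach action=motors_on
6. evStart: (Approach) → mode=Recover action=motors_on
7. evDetect: (Recover) → mode=Manipulate action=motors_on
8. evDone: (Manipulate) → mode=Recover action=spin_ccw

final mode: Recover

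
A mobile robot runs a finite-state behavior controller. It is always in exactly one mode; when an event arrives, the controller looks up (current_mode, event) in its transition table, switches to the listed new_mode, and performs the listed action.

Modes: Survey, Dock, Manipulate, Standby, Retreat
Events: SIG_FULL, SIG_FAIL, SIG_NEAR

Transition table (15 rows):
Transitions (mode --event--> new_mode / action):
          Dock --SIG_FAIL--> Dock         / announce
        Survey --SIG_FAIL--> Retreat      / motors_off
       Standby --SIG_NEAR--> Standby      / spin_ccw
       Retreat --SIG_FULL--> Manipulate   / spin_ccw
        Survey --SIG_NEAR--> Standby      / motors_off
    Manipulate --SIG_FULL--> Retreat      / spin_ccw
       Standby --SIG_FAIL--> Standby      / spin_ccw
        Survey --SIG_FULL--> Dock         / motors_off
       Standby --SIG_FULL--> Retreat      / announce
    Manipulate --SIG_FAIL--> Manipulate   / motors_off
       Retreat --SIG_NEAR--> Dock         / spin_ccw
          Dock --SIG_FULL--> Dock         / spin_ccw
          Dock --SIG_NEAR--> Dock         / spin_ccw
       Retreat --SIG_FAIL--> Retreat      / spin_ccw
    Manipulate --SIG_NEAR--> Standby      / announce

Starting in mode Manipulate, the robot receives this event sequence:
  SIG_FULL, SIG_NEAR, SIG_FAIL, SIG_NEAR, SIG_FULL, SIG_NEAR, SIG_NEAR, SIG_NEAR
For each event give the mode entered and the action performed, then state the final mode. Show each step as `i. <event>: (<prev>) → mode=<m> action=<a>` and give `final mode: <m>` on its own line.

final mode: Dock

1. SIG_FULL: (Manipulate) → mode=Retreat action=spin_ccw
2. SIG_NEAR: (Retreat) → mode=Dock action=spin_ccw
3. SIG_FAIL: (Dock) → mode=Dock action=announce
4. SIG_NEAR: (Dock) → mode=Dock action=spin_ccw
5. SIG_FULL: (Dock) → mode=Dock action=spin_ccw
6. SIG_NEAR: (Dock) → mode=Dock action=spin_ccw
7. SIG_NEAR: (Dock) → mode=Dock action=spin_ccw
8. SIG_NEAR: (Dock) → mode=Dock action=spin_ccw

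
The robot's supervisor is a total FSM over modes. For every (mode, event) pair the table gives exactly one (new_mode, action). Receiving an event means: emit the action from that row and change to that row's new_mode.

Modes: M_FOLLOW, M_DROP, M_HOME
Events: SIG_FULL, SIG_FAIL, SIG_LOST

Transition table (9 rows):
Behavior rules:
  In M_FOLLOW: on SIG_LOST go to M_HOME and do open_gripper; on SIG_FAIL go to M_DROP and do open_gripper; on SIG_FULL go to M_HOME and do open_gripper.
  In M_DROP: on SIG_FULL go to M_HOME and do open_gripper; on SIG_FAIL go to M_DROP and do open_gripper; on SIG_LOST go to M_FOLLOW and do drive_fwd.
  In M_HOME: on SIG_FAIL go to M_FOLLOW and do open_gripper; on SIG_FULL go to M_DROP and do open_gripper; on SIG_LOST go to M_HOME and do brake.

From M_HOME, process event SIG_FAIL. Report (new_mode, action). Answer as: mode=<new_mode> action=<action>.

mode=M_FOLLOW action=open_gripper

current mode = M_HOME; filter table to that mode:
  (M_HOME, SIG_FAIL) → (M_FOLLOW, open_gripper)  ← event matches
  (M_HOME, SIG_FULL) → (M_DROP, open_gripper)
  (M_HOME, SIG_LOST) → (M_HOME, brake)
event = SIG_FAIL selects (M_FOLLOW, open_gripper)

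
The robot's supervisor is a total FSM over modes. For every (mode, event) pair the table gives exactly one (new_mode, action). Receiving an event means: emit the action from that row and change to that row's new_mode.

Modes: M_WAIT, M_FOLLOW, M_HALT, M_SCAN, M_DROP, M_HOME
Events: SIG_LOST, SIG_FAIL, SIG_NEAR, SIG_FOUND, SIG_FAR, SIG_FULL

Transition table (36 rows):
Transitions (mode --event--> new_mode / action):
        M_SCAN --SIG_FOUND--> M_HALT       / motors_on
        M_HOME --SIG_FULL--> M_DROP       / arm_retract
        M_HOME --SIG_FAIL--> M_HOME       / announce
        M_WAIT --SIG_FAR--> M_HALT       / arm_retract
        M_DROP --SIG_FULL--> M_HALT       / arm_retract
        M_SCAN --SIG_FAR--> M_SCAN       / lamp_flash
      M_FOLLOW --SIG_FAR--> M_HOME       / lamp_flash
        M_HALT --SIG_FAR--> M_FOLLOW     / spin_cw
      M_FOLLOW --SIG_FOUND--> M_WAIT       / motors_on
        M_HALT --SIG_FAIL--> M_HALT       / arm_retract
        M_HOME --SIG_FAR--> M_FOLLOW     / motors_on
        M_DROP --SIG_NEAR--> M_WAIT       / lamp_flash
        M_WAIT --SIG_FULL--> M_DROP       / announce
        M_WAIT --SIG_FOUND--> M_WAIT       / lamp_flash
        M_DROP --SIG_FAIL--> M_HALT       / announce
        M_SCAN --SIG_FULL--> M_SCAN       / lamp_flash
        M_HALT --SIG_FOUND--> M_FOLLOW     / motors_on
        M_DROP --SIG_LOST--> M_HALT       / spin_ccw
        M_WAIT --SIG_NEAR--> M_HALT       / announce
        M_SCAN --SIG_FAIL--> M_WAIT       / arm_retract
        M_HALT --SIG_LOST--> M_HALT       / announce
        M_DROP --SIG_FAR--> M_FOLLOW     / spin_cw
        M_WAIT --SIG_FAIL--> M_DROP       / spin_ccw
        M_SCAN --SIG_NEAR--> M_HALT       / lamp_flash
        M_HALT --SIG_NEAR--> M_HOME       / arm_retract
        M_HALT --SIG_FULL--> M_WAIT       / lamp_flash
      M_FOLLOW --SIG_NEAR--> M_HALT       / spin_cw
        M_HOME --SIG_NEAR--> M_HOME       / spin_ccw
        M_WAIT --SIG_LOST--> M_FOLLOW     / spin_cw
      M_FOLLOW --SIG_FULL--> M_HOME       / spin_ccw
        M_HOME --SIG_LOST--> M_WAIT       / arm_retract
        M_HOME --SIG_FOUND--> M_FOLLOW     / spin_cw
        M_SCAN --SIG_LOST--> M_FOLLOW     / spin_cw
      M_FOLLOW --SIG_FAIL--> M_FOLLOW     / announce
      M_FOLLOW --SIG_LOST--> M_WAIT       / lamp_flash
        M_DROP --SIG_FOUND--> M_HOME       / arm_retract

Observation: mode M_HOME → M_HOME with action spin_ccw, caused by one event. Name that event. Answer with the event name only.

SIG_NEAR

try SIG_LOST: (M_HOME, SIG_LOST) → (M_WAIT, arm_retract)
try SIG_FAIL: (M_HOME, SIG_FAIL) → (M_HOME, announce)
try SIG_NEAR: (M_HOME, SIG_NEAR) → (M_HOME, spin_ccw)  ← matches
try SIG_FOUND: (M_HOME, SIG_FOUND) → (M_FOLLOW, spin_cw)
try SIG_FAR: (M_HOME, SIG_FAR) → (M_FOLLOW, motors_on)
try SIG_FULL: (M_HOME, SIG_FULL) → (M_DROP, arm_retract)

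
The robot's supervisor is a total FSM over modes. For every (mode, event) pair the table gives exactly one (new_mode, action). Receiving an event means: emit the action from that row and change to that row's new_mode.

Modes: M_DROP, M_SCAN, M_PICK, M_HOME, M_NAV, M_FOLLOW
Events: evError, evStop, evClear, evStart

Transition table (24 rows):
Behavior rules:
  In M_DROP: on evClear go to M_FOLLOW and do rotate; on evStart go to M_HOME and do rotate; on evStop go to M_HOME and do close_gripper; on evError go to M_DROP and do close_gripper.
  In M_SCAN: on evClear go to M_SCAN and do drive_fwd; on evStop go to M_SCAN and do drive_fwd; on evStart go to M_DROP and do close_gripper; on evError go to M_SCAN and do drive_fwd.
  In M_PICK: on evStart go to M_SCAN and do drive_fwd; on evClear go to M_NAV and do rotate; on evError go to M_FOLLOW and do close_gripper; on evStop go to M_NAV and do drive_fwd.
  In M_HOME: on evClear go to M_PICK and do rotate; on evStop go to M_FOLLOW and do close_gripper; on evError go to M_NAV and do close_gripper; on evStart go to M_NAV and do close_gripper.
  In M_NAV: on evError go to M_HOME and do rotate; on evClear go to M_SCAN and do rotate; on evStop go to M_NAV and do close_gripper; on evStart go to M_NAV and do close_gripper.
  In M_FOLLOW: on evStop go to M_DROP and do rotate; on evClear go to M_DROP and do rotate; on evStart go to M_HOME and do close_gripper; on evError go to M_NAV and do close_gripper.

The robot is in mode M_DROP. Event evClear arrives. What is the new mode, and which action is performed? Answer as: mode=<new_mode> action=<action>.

mode=M_FOLLOW action=rotate

current mode = M_DROP; filter table to that mode:
  (M_DROP, evClear) → (M_FOLLOW, rotate)  ← event matches
  (M_DROP, evStart) → (M_HOME, rotate)
  (M_DROP, evStop) → (M_HOME, close_gripper)
  (M_DROP, evError) → (M_DROP, close_gripper)
event = evClear selects (M_FOLLOW, rotate)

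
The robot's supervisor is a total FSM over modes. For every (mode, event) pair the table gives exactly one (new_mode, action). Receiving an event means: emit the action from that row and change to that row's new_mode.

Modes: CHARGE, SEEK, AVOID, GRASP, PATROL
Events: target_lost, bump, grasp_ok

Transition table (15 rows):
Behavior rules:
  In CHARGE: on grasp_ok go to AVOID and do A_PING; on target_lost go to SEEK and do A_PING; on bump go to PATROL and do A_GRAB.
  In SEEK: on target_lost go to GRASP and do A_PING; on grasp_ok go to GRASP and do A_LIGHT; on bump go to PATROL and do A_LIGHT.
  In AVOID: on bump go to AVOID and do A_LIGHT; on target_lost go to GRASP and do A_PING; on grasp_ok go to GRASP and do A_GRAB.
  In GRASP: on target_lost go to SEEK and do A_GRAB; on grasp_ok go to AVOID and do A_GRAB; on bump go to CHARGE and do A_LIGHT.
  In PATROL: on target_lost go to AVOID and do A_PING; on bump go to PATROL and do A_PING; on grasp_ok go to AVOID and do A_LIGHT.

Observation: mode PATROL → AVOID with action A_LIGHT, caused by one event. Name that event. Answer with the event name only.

try target_lost: (PATROL, target_lost) → (AVOID, A_PING)
try bump: (PATROL, bump) → (PATROL, A_PING)
try grasp_ok: (PATROL, grasp_ok) → (AVOID, A_LIGHT)  ← matches

grasp_ok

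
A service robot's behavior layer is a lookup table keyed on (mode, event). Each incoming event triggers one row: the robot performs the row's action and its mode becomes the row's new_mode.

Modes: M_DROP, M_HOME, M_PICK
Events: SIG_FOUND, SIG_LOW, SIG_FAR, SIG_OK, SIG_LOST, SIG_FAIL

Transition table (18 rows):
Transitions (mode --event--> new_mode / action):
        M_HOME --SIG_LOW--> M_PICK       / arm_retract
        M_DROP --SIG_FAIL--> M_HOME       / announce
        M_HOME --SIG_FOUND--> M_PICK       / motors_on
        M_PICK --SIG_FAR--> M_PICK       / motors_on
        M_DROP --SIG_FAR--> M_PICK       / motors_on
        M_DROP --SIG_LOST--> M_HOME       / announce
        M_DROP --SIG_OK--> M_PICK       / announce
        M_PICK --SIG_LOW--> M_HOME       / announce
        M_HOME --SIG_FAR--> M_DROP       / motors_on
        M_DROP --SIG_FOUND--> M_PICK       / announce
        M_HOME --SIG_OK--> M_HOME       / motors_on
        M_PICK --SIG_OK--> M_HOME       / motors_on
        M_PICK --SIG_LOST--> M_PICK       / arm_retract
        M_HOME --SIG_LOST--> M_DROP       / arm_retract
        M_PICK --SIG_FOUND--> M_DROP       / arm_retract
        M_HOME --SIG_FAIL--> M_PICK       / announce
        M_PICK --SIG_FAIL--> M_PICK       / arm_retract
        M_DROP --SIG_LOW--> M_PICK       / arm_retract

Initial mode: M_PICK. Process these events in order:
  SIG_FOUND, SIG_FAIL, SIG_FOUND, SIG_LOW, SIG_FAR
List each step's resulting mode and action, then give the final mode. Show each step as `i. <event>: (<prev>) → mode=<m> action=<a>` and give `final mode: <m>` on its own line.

final mode: M_DROP

1. SIG_FOUND: (M_PICK) → mode=M_DROP action=arm_retract
2. SIG_FAIL: (M_DROP) → mode=M_HOME action=announce
3. SIG_FOUND: (M_HOME) → mode=M_PICK action=motors_on
4. SIG_LOW: (M_PICK) → mode=M_HOME action=announce
5. SIG_FAR: (M_HOME) → mode=M_DROP action=motors_on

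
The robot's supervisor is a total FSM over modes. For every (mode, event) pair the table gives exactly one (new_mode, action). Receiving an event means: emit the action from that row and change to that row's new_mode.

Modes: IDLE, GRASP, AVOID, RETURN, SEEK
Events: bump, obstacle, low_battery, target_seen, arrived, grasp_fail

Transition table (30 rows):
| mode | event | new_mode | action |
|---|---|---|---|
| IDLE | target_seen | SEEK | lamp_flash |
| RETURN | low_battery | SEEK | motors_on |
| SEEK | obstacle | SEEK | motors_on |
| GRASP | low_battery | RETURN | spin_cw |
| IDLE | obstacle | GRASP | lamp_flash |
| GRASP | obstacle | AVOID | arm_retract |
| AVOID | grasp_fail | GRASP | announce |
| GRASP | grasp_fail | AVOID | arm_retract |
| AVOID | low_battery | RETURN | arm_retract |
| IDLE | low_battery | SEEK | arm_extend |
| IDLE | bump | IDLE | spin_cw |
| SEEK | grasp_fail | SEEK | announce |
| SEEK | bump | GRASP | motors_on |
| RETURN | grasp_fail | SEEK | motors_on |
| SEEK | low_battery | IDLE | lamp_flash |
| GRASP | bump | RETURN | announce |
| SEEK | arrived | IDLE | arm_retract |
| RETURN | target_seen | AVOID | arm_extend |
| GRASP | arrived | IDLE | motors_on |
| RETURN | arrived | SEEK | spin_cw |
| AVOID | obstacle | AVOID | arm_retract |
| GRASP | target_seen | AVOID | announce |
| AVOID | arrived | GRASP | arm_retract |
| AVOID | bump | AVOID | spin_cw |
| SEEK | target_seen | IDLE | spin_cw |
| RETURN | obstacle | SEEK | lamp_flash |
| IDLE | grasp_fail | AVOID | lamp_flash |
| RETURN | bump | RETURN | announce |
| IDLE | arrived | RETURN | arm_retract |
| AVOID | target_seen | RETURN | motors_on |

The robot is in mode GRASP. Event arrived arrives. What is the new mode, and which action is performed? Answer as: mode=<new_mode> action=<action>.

current mode = GRASP; filter table to that mode:
  (GRASP, low_battery) → (RETURN, spin_cw)
  (GRASP, obstacle) → (AVOID, arm_retract)
  (GRASP, grasp_fail) → (AVOID, arm_retract)
  (GRASP, bump) → (RETURN, announce)
  (GRASP, arrived) → (IDLE, motors_on)  ← event matches
  (GRASP, target_seen) → (AVOID, announce)
event = arrived selects (IDLE, motors_on)

mode=IDLE action=motors_on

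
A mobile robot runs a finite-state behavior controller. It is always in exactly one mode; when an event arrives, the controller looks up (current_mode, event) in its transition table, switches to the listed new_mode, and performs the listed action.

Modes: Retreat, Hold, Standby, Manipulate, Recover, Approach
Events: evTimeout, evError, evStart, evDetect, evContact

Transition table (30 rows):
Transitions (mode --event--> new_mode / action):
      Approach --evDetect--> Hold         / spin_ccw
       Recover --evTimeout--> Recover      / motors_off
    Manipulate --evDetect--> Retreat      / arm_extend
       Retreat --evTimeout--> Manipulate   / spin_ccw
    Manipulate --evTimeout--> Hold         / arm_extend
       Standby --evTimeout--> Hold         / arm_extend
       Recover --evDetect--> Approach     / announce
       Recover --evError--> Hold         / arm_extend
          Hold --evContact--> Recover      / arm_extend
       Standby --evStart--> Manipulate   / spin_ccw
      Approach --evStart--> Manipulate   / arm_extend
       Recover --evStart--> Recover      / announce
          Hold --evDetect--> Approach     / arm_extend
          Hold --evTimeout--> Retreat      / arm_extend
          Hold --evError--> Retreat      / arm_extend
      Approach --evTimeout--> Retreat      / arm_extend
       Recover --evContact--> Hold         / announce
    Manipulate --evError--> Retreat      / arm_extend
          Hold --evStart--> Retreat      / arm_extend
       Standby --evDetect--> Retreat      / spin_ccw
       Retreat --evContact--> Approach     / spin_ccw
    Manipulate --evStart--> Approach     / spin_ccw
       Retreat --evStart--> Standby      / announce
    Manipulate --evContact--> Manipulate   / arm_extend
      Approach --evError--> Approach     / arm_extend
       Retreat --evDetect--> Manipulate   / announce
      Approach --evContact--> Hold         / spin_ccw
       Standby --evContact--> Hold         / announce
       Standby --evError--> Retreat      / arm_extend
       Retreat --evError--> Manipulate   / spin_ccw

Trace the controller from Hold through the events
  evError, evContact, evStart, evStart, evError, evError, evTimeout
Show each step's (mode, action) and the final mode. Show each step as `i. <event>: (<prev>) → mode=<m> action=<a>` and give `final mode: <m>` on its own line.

final mode: Retreat

1. evError: (Hold) → mode=Retreat action=arm_extend
2. evContact: (Retreat) → mode=Approach action=spin_ccw
3. evStart: (Approach) → mode=Manipulate action=arm_extend
4. evStart: (Manipulate) → mode=Approach action=spin_ccw
5. evError: (Approach) → mode=Approach action=arm_extend
6. evError: (Approach) → mode=Approach action=arm_extend
7. evTimeout: (Approach) → mode=Retreat action=arm_extend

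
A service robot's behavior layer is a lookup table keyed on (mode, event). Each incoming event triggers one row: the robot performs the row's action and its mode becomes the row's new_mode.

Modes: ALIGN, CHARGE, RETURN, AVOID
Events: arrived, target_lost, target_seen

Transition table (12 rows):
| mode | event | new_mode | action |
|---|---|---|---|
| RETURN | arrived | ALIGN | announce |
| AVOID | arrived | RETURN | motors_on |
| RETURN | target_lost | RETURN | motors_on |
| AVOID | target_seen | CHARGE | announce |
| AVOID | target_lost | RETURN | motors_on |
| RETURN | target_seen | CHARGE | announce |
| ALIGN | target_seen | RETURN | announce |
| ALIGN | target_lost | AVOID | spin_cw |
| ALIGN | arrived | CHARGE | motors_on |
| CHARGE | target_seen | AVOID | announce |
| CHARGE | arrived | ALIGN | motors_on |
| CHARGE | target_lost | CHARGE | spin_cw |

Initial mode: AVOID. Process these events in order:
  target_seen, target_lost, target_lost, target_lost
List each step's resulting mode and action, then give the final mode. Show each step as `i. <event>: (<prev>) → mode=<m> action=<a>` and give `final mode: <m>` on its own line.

final mode: CHARGE

1. target_seen: (AVOID) → mode=CHARGE action=announce
2. target_lost: (CHARGE) → mode=CHARGE action=spin_cw
3. target_lost: (CHARGE) → mode=CHARGE action=spin_cw
4. target_lost: (CHARGE) → mode=CHARGE action=spin_cw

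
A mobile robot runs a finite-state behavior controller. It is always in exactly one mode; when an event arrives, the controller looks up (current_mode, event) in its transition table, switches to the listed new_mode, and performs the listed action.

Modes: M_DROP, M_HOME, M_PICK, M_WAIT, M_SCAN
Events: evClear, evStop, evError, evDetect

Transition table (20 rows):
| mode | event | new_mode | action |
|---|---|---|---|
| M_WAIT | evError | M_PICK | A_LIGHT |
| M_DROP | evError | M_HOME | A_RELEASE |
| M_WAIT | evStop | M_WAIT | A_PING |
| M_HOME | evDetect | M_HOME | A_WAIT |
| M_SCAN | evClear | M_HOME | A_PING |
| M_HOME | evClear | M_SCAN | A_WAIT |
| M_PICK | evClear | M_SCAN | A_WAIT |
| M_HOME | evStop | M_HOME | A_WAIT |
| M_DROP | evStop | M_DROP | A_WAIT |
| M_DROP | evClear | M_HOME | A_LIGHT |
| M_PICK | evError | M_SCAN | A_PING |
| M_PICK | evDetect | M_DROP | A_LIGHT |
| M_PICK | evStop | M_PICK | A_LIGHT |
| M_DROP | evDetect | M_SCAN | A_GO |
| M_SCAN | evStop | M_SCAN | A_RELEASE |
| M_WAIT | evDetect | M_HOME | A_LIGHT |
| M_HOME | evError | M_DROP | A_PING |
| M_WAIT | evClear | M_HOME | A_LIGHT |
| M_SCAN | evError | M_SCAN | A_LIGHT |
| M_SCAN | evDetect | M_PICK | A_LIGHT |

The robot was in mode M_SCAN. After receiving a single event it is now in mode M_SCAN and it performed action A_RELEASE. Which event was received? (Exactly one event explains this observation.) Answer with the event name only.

try evClear: (M_SCAN, evClear) → (M_HOME, A_PING)
try evStop: (M_SCAN, evStop) → (M_SCAN, A_RELEASE)  ← matches
try evError: (M_SCAN, evError) → (M_SCAN, A_LIGHT)
try evDetect: (M_SCAN, evDetect) → (M_PICK, A_LIGHT)

evStop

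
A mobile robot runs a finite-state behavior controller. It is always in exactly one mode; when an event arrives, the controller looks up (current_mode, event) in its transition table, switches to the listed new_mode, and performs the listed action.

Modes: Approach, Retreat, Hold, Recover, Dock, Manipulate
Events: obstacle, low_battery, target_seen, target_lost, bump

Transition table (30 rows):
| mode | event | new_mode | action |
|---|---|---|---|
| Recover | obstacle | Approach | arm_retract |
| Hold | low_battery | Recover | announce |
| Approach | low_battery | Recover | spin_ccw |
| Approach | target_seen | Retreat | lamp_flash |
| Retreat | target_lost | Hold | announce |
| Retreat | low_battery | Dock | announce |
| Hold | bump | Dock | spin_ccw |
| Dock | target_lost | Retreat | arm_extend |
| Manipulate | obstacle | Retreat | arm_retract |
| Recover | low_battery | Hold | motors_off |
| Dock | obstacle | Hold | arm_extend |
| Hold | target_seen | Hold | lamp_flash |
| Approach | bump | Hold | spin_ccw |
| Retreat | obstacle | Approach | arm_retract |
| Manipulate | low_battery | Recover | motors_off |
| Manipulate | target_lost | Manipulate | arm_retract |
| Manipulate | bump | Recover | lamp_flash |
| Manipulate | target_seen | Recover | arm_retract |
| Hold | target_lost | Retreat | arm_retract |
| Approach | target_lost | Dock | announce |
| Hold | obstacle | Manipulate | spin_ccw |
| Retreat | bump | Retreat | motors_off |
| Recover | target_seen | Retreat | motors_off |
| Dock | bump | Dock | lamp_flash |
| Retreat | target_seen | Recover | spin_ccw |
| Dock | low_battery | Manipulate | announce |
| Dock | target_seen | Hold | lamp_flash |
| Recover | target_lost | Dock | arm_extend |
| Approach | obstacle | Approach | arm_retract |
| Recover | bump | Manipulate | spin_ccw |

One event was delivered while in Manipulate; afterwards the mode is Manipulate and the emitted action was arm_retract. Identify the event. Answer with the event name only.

target_lost

try obstacle: (Manipulate, obstacle) → (Retreat, arm_retract)
try low_battery: (Manipulate, low_battery) → (Recover, motors_off)
try target_seen: (Manipulate, target_seen) → (Recover, arm_retract)
try target_lost: (Manipulate, target_lost) → (Manipulate, arm_retract)  ← matches
try bump: (Manipulate, bump) → (Recover, lamp_flash)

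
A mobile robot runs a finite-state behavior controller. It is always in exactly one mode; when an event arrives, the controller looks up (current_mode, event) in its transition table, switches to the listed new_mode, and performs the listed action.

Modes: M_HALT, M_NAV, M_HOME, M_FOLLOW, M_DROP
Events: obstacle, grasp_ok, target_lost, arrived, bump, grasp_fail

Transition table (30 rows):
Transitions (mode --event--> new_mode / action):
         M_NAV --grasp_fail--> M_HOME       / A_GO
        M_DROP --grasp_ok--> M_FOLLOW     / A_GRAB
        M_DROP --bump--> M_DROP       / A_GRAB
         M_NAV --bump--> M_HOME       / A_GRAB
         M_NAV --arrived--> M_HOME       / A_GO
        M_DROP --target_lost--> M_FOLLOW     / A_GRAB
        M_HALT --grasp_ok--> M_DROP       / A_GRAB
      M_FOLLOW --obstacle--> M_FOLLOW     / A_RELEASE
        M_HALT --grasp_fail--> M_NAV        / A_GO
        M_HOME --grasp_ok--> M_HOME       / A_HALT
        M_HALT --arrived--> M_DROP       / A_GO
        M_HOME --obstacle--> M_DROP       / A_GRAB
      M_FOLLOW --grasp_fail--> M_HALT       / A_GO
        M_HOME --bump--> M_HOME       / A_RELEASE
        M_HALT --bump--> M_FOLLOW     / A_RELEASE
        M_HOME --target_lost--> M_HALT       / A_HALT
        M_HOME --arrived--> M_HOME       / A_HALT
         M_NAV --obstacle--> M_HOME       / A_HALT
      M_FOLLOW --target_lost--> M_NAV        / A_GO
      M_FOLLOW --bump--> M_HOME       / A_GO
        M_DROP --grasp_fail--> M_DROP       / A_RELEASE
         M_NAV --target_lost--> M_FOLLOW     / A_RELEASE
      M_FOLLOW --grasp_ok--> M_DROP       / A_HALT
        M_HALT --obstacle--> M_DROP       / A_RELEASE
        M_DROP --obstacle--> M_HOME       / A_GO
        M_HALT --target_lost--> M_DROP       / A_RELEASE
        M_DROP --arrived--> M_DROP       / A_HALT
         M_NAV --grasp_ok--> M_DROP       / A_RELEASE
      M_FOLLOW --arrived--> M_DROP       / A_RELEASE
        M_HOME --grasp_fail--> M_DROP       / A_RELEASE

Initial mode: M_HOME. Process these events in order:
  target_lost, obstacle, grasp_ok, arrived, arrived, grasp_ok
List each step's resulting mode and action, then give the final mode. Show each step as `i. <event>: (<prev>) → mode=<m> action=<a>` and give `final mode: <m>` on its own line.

1. target_lost: (M_HOME) → mode=M_HALT action=A_HALT
2. obstacle: (M_HALT) → mode=M_DROP action=A_RELEASE
3. grasp_ok: (M_DROP) → mode=M_FOLLOW action=A_GRAB
4. arrived: (M_FOLLOW) → mode=M_DROP action=A_RELEASE
5. arrived: (M_DROP) → mode=M_DROP action=A_HALT
6. grasp_ok: (M_DROP) → mode=M_FOLLOW action=A_GRAB

final mode: M_FOLLOW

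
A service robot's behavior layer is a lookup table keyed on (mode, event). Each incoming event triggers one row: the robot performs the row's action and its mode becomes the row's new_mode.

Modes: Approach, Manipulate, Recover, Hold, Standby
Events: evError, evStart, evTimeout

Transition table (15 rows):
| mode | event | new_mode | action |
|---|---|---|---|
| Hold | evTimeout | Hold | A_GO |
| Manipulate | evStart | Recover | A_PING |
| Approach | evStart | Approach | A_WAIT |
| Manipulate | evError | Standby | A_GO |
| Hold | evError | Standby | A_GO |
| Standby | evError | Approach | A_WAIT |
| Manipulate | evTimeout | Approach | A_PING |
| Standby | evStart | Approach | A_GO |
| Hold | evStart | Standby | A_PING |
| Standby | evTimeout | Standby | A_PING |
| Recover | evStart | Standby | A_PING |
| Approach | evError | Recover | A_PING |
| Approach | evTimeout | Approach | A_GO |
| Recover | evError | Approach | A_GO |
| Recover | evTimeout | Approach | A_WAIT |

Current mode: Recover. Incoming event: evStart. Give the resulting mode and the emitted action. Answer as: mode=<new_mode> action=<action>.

mode=Standby action=A_PING

current mode = Recover; filter table to that mode:
  (Recover, evStart) → (Standby, A_PING)  ← event matches
  (Recover, evError) → (Approach, A_GO)
  (Recover, evTimeout) → (Approach, A_WAIT)
event = evStart selects (Standby, A_PING)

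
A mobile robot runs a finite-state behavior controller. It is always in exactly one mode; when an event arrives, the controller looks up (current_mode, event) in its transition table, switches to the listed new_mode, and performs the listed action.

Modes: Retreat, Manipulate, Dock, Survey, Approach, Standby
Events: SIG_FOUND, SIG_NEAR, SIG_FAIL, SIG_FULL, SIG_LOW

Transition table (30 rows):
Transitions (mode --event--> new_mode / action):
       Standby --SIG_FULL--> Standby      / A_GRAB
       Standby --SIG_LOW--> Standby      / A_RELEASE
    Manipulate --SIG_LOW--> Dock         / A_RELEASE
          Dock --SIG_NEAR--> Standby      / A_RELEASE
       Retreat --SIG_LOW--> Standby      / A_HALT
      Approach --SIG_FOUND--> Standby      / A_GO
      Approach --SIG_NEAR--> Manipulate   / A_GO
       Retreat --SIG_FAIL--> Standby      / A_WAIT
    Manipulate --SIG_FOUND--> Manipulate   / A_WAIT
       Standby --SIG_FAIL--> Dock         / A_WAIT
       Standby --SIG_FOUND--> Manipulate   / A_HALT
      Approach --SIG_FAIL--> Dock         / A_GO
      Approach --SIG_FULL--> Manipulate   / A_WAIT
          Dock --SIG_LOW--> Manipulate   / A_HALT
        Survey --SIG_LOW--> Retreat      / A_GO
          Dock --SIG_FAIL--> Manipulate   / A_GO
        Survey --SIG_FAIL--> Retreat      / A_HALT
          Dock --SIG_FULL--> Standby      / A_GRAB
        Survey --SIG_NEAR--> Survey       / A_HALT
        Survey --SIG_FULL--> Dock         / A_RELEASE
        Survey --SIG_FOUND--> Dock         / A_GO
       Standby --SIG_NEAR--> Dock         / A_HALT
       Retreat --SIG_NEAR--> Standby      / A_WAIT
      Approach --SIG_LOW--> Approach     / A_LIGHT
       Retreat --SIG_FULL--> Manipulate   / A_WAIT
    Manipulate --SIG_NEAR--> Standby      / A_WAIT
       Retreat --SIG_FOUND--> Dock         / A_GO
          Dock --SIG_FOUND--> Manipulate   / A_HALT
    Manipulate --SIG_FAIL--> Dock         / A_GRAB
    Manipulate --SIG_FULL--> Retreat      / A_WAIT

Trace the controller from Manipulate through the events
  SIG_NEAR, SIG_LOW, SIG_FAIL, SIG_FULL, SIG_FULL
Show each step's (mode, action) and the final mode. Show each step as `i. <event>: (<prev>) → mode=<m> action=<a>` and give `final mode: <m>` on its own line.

final mode: Standby

1. SIG_NEAR: (Manipulate) → mode=Standby action=A_WAIT
2. SIG_LOW: (Standby) → mode=Standby action=A_RELEASE
3. SIG_FAIL: (Standby) → mode=Dock action=A_WAIT
4. SIG_FULL: (Dock) → mode=Standby action=A_GRAB
5. SIG_FULL: (Standby) → mode=Standby action=A_GRAB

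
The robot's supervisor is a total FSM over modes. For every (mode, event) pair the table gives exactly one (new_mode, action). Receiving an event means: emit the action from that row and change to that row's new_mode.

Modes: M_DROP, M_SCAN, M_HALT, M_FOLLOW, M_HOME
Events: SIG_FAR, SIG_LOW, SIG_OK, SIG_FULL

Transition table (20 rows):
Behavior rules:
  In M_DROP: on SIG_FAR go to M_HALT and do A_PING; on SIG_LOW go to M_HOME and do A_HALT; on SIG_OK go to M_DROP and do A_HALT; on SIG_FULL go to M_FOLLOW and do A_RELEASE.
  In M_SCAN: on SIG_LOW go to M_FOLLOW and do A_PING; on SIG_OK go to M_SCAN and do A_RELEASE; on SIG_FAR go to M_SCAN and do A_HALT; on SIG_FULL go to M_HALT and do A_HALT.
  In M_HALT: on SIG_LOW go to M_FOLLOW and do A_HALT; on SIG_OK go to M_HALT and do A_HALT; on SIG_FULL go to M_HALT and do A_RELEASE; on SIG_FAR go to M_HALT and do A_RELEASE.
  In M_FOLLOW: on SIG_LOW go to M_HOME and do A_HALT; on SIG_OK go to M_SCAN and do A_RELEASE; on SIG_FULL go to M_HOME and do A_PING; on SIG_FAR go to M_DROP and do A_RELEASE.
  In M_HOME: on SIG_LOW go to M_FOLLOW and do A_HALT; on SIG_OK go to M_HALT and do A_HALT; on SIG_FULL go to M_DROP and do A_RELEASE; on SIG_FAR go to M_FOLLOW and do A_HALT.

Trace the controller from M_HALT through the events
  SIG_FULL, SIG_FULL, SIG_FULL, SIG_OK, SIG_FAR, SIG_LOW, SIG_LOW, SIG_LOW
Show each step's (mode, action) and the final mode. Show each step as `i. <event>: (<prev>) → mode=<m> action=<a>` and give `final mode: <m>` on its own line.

final mode: M_FOLLOW

1. SIG_FULL: (M_HALT) → mode=M_HALT action=A_RELEASE
2. SIG_FULL: (M_HALT) → mode=M_HALT action=A_RELEASE
3. SIG_FULL: (M_HALT) → mode=M_HALT action=A_RELEASE
4. SIG_OK: (M_HALT) → mode=M_HALT action=A_HALT
5. SIG_FAR: (M_HALT) → mode=M_HALT action=A_RELEASE
6. SIG_LOW: (M_HALT) → mode=M_FOLLOW action=A_HALT
7. SIG_LOW: (M_FOLLOW) → mode=M_HOME action=A_HALT
8. SIG_LOW: (M_HOME) → mode=M_FOLLOW action=A_HALT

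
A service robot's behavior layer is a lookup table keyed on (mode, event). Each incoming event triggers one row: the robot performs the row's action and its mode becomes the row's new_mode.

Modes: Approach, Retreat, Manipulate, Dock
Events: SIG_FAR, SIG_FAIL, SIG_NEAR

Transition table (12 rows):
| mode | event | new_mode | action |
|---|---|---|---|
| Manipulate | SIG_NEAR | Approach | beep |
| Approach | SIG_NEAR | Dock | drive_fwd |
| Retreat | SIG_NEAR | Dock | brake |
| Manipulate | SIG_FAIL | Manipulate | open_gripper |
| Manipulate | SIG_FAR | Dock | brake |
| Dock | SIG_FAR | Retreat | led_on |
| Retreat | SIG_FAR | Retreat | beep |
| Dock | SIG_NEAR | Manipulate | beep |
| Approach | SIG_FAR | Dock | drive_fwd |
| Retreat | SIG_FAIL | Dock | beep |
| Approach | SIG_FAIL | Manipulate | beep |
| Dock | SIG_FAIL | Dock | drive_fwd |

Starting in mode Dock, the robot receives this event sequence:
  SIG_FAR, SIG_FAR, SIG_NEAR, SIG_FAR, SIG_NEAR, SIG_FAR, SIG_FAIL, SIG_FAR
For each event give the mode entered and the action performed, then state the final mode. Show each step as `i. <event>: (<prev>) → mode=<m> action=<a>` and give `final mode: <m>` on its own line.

1. SIG_FAR: (Dock) → mode=Retreat action=led_on
2. SIG_FAR: (Retreat) → mode=Retreat action=beep
3. SIG_NEAR: (Retreat) → mode=Dock action=brake
4. SIG_FAR: (Dock) → mode=Retreat action=led_on
5. SIG_NEAR: (Retreat) → mode=Dock action=brake
6. SIG_FAR: (Dock) → mode=Retreat action=led_on
7. SIG_FAIL: (Retreat) → mode=Dock action=beep
8. SIG_FAR: (Dock) → mode=Retreat action=led_on

final mode: Retreat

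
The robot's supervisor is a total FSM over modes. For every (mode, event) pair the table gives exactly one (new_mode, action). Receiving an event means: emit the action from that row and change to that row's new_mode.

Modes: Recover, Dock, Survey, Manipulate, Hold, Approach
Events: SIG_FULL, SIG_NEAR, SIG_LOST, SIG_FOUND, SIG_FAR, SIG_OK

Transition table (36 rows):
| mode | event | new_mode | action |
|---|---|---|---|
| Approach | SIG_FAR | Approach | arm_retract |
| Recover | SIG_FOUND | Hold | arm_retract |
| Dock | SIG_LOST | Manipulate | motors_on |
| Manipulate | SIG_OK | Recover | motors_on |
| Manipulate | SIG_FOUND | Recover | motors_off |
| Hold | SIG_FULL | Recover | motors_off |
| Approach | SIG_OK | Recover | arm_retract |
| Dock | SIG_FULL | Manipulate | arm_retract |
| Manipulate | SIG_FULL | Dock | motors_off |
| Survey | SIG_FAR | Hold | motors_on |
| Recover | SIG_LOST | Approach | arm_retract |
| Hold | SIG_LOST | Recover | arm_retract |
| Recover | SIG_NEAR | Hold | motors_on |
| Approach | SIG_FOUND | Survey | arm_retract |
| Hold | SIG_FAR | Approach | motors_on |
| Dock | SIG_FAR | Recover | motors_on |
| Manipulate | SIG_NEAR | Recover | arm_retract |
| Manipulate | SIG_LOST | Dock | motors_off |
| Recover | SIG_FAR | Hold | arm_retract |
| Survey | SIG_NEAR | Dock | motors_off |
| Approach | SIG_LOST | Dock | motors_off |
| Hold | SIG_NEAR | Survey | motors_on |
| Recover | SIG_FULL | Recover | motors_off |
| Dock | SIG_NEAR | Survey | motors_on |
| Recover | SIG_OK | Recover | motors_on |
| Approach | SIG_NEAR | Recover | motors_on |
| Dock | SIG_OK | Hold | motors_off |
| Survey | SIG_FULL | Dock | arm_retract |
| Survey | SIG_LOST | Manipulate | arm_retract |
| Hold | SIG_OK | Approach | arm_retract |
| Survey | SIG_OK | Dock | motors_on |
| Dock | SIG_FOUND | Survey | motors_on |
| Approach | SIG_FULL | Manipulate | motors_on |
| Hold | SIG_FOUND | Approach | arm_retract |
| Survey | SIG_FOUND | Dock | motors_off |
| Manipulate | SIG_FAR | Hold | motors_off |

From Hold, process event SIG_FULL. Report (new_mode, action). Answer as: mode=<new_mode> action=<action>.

current mode = Hold; filter table to that mode:
  (Hold, SIG_FULL) → (Recover, motors_off)  ← event matches
  (Hold, SIG_LOST) → (Recover, arm_retract)
  (Hold, SIG_FAR) → (Approach, motors_on)
  (Hold, SIG_NEAR) → (Survey, motors_on)
  (Hold, SIG_OK) → (Approach, arm_retract)
  (Hold, SIG_FOUND) → (Approach, arm_retract)
event = SIG_FULL selects (Recover, motors_off)

mode=Recover action=motors_off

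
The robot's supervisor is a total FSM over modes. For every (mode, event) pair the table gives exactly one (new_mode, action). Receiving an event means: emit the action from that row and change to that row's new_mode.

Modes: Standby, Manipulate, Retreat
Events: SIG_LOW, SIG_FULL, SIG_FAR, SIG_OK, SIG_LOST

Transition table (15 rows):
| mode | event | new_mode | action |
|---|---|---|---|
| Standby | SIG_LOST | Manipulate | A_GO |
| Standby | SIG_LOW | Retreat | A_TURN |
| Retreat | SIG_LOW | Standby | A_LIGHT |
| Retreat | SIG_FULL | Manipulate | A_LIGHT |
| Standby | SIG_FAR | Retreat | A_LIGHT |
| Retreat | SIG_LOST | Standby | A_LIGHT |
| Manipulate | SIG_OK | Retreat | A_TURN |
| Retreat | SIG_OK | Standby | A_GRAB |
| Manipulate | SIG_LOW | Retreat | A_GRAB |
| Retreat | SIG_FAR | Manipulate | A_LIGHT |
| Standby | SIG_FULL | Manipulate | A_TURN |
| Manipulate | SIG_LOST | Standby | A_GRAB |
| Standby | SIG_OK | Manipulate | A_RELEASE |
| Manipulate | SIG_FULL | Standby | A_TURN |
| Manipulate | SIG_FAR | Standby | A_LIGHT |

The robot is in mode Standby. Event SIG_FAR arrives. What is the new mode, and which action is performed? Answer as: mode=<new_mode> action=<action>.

mode=Retreat action=A_LIGHT

current mode = Standby; filter table to that mode:
  (Standby, SIG_LOST) → (Manipulate, A_GO)
  (Standby, SIG_LOW) → (Retreat, A_TURN)
  (Standby, SIG_FAR) → (Retreat, A_LIGHT)  ← event matches
  (Standby, SIG_FULL) → (Manipulate, A_TURN)
  (Standby, SIG_OK) → (Manipulate, A_RELEASE)
event = SIG_FAR selects (Retreat, A_LIGHT)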